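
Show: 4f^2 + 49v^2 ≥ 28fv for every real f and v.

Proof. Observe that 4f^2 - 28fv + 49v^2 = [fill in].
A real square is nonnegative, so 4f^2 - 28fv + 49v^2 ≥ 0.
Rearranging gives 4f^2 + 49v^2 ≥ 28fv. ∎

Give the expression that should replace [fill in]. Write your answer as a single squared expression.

(2f - 7v)^2

4f^2 - 28fv + 49v^2 is a perfect-square trinomial: the outer terms are (2f)^2 and (7v)^2, and the cross term is -2·2f·7v.
So 4f^2 - 28fv + 49v^2 = (2f - 7v)^2 ≥ 0.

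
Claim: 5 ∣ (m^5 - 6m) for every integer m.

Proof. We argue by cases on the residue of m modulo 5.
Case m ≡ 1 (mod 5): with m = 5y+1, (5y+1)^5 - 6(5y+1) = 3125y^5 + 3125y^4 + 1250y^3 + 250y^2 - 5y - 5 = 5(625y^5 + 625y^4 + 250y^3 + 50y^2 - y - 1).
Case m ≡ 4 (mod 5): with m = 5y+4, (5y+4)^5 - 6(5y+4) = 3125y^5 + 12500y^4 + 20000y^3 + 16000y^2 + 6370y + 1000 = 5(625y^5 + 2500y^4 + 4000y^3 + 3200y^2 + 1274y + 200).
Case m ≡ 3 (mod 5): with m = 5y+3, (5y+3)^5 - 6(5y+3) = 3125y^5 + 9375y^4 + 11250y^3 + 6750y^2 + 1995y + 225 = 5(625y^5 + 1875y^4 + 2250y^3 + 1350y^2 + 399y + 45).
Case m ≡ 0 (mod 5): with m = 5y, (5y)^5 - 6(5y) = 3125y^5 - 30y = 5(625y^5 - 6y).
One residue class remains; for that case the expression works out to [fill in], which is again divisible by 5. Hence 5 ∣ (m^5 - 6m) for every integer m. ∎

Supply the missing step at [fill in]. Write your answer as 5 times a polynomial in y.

5(625y^5 + 1250y^4 + 1000y^3 + 400y^2 + 74y + 4)

The residues treated are {1, 4, 3, 0}, so the missing case is m ≡ 2 (mod 5); write m = 5y+2.
Then (5y+2)^5 - 6(5y+2) = 3125y^5 + 6250y^4 + 5000y^3 + 2000y^2 + 370y + 20 = 5(625y^5 + 1250y^4 + 1000y^3 + 400y^2 + 74y + 4).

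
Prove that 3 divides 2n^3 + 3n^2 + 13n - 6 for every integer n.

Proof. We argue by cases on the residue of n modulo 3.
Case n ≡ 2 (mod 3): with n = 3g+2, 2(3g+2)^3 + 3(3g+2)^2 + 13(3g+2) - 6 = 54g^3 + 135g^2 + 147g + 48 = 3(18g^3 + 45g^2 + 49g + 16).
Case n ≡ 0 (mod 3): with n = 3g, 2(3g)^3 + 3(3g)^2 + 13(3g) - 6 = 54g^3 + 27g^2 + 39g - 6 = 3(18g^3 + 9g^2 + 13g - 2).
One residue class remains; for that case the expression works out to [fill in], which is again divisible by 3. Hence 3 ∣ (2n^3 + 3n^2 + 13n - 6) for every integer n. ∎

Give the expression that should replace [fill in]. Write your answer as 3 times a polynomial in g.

Only n ≡ 1 (mod 3) is unaccounted for. Put n = 3g+1:
2(3g+1)^3 + 3(3g+1)^2 + 13(3g+1) - 6 expands to 54g^3 + 81g^2 + 75g + 12,
and factoring out 3 leaves 3(18g^3 + 27g^2 + 25g + 4).

3(18g^3 + 27g^2 + 25g + 4)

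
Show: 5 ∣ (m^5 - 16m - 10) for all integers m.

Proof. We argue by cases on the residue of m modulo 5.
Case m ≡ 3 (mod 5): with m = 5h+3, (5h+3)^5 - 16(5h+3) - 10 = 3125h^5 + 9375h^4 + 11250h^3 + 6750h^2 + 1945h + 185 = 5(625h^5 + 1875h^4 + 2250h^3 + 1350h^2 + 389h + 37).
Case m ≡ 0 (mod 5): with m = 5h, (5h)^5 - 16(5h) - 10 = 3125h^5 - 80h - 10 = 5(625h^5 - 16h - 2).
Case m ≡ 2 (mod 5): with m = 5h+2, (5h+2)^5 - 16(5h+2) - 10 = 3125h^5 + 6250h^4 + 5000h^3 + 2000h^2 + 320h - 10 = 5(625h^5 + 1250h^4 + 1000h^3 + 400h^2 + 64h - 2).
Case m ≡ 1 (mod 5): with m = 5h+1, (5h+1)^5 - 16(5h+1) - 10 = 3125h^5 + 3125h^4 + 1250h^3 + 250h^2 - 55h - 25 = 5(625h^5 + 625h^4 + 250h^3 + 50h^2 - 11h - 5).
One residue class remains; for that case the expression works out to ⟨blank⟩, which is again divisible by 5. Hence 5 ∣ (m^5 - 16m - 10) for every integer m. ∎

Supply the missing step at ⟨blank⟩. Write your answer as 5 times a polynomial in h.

Only m ≡ 4 (mod 5) is unaccounted for. Put m = 5h+4:
(5h+4)^5 - 16(5h+4) - 10 expands to 3125h^5 + 12500h^4 + 20000h^3 + 16000h^2 + 6320h + 950,
and factoring out 5 leaves 5(625h^5 + 2500h^4 + 4000h^3 + 3200h^2 + 1264h + 190).

5(625h^5 + 2500h^4 + 4000h^3 + 3200h^2 + 1264h + 190)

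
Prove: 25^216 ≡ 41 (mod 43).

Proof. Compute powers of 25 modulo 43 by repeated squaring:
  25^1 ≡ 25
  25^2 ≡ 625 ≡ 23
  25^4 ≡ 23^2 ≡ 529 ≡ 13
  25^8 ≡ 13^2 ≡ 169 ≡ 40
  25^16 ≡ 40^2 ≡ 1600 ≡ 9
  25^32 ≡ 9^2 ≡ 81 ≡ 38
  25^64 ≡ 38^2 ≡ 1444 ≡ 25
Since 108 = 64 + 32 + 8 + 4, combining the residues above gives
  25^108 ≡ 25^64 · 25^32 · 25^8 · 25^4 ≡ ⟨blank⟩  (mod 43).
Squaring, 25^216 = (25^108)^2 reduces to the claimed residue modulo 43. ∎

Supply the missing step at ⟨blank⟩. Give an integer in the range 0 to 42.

Multiply the listed residues: 25 · 38 · 40 · 13 = 950 → 38000 → 494000.
Reducing modulo 43: 494000 = 11488·43 + 16, so 25^108 ≡ 16.

16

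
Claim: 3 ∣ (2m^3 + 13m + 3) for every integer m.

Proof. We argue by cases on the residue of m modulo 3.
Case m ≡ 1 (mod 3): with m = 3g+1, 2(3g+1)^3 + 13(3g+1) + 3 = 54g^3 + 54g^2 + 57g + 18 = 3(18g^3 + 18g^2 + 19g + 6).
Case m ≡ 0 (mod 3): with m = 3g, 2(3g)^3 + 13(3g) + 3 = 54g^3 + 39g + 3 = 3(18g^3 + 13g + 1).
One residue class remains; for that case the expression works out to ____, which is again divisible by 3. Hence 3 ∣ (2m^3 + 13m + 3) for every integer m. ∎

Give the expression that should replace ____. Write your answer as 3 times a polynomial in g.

3(18g^3 + 36g^2 + 37g + 15)

Only m ≡ 2 (mod 3) is unaccounted for. Put m = 3g+2:
2(3g+2)^3 + 13(3g+2) + 3 expands to 54g^3 + 108g^2 + 111g + 45,
and factoring out 3 leaves 3(18g^3 + 36g^2 + 37g + 15).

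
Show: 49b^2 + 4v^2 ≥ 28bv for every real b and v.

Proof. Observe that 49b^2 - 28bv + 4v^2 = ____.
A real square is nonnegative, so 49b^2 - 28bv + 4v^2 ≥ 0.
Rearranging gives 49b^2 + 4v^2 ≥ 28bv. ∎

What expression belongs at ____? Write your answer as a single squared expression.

(7b - 2v)^2

The leading and trailing coefficients are 7^2 and 2^2, and 28 = 2·7·2, so the trinomial is (7b - 2v)^2.
Hence 49b^2 - 28bv + 4v^2 ≥ 0.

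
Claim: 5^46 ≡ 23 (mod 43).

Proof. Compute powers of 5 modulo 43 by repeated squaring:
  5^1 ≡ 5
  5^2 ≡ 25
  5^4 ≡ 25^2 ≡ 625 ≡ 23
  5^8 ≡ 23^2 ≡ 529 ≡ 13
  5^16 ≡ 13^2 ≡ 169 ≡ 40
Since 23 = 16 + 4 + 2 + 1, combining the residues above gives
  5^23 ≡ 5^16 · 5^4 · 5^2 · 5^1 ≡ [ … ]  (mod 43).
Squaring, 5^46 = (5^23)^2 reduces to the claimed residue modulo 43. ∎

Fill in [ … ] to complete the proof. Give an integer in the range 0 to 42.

18

5^16 · 5^4 · 5^2 · 5^1 ≡ 40 · 23 · 25 · 5 = 115000.
115000 mod 43 = 18, so 5^23 ≡ 18 (mod 43).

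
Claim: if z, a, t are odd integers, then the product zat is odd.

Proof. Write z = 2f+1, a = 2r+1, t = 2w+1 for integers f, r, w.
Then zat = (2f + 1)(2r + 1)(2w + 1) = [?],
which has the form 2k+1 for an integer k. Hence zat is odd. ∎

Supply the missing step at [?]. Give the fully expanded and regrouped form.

2(4frw + 2fr + 2fw + f + 2rw + r + w) + 1

(2f + 1)(2r + 1)(2w + 1) = 8frw + 4fr + 4fw + 2f + 4rw + 2r + 2w + 1
= 2(4frw + 2fr + 2fw + f + 2rw + r + w) + 1.
Since 4frw + 2fr + 2fw + f + 2rw + r + w is an integer, the product is of the form 2k+1 for an integer k.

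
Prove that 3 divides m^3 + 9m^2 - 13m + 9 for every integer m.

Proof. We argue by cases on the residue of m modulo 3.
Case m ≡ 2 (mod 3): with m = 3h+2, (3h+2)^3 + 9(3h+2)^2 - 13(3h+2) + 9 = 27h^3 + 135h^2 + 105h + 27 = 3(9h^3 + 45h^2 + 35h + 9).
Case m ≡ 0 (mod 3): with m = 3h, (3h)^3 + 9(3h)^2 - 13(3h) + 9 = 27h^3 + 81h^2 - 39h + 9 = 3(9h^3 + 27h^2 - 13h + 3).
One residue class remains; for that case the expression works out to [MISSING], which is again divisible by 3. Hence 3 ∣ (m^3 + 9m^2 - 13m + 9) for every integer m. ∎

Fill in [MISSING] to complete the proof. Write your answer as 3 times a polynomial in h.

Only m ≡ 1 (mod 3) is unaccounted for. Put m = 3h+1:
(3h+1)^3 + 9(3h+1)^2 - 13(3h+1) + 9 expands to 27h^3 + 108h^2 + 24h + 6,
and factoring out 3 leaves 3(9h^3 + 36h^2 + 8h + 2).

3(9h^3 + 36h^2 + 8h + 2)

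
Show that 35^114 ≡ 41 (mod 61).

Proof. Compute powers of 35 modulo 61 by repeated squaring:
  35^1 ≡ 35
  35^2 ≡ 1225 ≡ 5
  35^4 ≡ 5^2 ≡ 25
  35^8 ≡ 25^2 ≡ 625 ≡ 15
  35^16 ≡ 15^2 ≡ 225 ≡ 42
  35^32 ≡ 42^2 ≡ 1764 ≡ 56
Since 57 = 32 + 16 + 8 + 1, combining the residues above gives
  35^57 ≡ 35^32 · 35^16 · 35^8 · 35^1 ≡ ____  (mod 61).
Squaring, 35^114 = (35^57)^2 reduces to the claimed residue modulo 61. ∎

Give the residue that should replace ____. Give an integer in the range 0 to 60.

38

Multiply the listed residues: 56 · 42 · 15 · 35 = 2352 → 35280 → 1234800.
Reducing modulo 61: 1234800 = 20242·61 + 38, so 35^57 ≡ 38.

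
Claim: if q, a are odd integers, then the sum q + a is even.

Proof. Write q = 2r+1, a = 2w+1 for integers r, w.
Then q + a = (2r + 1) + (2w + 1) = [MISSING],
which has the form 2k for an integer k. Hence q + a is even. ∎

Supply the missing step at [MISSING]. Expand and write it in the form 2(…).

2(r + w + 1)

Expanding: (2r + 1) + (2w + 1) = 2r + 2w + 2.
Every term is even; pulling out the factor of 2 gives 2(r + w + 1).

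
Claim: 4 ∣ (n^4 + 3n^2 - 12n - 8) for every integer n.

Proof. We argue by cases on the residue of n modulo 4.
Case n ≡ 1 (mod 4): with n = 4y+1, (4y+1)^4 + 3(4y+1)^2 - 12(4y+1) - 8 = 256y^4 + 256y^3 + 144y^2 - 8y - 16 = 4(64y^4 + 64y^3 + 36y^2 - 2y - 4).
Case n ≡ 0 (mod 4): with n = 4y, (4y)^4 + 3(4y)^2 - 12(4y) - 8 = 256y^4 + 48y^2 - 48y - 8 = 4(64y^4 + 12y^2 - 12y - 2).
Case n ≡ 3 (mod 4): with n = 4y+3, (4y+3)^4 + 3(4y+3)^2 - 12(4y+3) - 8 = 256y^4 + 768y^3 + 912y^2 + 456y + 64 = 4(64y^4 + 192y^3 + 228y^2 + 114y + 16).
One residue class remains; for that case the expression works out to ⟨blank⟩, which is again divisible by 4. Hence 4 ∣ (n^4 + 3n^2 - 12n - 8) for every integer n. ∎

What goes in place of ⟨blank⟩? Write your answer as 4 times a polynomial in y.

The residues treated are {1, 0, 3}, so the missing case is n ≡ 2 (mod 4); write n = 4y+2.
Then (4y+2)^4 + 3(4y+2)^2 - 12(4y+2) - 8 = 256y^4 + 512y^3 + 432y^2 + 128y - 4 = 4(64y^4 + 128y^3 + 108y^2 + 32y - 1).

4(64y^4 + 128y^3 + 108y^2 + 32y - 1)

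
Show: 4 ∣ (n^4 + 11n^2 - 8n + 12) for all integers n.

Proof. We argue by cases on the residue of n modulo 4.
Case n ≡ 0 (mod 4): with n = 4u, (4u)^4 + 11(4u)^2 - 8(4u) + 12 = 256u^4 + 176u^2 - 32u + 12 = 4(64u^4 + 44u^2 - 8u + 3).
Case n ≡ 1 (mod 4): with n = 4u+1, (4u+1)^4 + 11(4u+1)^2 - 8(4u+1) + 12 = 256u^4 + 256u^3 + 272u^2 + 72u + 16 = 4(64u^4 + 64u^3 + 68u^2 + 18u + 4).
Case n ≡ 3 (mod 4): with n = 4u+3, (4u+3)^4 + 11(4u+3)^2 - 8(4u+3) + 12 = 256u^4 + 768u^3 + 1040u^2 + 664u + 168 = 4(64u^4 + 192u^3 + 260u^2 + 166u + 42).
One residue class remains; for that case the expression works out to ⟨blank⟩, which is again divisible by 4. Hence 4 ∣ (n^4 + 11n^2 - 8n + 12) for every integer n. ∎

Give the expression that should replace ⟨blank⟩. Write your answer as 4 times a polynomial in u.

4(64u^4 + 128u^3 + 140u^2 + 68u + 14)

The residues treated are {0, 1, 3}, so the missing case is n ≡ 2 (mod 4); write n = 4u+2.
Then (4u+2)^4 + 11(4u+2)^2 - 8(4u+2) + 12 = 256u^4 + 512u^3 + 560u^2 + 272u + 56 = 4(64u^4 + 128u^3 + 140u^2 + 68u + 14).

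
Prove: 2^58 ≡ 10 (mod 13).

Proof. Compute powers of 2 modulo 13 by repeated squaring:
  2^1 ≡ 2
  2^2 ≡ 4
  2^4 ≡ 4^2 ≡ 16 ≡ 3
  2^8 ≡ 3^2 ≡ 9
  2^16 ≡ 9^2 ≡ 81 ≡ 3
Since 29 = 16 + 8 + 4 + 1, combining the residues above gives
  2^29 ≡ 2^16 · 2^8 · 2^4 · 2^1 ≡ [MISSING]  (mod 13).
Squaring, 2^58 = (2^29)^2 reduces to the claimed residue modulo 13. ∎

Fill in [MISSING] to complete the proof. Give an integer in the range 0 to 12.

2^16 · 2^8 · 2^4 · 2^1 ≡ 3 · 9 · 3 · 2 = 162.
162 mod 13 = 6, so 2^29 ≡ 6 (mod 13).

6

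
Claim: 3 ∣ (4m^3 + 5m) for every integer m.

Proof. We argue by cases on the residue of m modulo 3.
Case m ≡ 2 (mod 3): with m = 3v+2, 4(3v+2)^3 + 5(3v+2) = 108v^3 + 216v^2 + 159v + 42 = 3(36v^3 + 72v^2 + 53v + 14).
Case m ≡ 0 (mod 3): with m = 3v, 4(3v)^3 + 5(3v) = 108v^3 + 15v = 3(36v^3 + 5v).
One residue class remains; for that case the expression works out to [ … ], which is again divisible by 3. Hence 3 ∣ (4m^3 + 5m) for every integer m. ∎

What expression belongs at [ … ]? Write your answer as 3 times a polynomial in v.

3(36v^3 + 36v^2 + 17v + 3)

Only m ≡ 1 (mod 3) is unaccounted for. Put m = 3v+1:
4(3v+1)^3 + 5(3v+1) expands to 108v^3 + 108v^2 + 51v + 9,
and factoring out 3 leaves 3(36v^3 + 36v^2 + 17v + 3).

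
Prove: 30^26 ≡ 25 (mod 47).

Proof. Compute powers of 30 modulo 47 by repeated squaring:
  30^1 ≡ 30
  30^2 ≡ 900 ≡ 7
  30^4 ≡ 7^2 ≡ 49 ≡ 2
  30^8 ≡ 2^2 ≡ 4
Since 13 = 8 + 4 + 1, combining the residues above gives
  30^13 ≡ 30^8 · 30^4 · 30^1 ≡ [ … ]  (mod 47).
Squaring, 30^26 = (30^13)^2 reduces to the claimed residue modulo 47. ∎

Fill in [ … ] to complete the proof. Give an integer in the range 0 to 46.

30^8 · 30^4 · 30^1 ≡ 4 · 2 · 30 = 240.
240 mod 47 = 5, so 30^13 ≡ 5 (mod 47).

5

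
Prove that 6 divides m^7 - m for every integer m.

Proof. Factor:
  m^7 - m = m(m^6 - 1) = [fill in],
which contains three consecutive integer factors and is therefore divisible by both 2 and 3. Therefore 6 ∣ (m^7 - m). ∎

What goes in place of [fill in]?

(m - 1)m(m + 1)(m^4 + m^2 + 1)

m^6 - 1 = (m^2 - 1)(m^4 + m^2 + 1), and m^2 - 1 = (m-1)(m+1).
So m(m^6 - 1) = (m - 1)m(m + 1)(m^4 + m^2 + 1).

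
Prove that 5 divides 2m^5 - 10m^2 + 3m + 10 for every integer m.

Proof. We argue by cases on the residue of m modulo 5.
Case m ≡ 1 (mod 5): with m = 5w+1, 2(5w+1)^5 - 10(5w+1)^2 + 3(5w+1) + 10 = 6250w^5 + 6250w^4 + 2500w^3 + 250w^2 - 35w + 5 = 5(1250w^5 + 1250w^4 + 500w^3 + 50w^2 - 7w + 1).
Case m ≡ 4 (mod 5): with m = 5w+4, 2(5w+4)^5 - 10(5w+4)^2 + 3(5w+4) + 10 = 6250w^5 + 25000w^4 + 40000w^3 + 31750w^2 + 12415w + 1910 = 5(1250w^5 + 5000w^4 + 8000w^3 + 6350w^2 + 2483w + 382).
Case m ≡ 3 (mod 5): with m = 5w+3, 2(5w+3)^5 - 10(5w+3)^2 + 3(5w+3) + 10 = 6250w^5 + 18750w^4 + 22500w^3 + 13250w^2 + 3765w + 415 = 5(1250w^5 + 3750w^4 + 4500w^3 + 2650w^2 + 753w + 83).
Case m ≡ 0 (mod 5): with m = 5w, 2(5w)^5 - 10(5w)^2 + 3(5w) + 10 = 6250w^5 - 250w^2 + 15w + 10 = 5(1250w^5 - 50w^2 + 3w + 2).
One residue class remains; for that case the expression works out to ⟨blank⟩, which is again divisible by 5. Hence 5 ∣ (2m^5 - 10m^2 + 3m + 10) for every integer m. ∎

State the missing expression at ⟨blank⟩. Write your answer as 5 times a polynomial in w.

Only m ≡ 2 (mod 5) is unaccounted for. Put m = 5w+2:
2(5w+2)^5 - 10(5w+2)^2 + 3(5w+2) + 10 expands to 6250w^5 + 12500w^4 + 10000w^3 + 3750w^2 + 615w + 40,
and factoring out 5 leaves 5(1250w^5 + 2500w^4 + 2000w^3 + 750w^2 + 123w + 8).

5(1250w^5 + 2500w^4 + 2000w^3 + 750w^2 + 123w + 8)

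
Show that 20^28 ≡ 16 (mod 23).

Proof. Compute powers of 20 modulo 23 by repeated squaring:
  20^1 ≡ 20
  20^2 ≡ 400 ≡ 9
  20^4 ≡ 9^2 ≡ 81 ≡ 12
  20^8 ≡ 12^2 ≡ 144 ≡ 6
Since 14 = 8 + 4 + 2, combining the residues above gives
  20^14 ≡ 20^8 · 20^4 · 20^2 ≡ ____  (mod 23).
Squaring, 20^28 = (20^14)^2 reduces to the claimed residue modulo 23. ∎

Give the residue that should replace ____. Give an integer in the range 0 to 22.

20^8 · 20^4 · 20^2 ≡ 6 · 12 · 9 = 648.
648 mod 23 = 4, so 20^14 ≡ 4 (mod 23).

4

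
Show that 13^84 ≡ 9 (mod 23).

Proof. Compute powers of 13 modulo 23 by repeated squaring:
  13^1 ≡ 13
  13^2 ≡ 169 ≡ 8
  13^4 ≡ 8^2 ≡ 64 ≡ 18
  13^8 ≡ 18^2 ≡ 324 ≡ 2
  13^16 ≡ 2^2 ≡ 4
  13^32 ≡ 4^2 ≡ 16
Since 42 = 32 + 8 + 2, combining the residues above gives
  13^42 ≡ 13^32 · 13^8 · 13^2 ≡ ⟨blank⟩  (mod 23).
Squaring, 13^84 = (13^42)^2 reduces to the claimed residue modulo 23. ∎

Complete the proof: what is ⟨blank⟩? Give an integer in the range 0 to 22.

3

13^32 · 13^8 · 13^2 ≡ 16 · 2 · 8 = 256.
256 mod 23 = 3, so 13^42 ≡ 3 (mod 23).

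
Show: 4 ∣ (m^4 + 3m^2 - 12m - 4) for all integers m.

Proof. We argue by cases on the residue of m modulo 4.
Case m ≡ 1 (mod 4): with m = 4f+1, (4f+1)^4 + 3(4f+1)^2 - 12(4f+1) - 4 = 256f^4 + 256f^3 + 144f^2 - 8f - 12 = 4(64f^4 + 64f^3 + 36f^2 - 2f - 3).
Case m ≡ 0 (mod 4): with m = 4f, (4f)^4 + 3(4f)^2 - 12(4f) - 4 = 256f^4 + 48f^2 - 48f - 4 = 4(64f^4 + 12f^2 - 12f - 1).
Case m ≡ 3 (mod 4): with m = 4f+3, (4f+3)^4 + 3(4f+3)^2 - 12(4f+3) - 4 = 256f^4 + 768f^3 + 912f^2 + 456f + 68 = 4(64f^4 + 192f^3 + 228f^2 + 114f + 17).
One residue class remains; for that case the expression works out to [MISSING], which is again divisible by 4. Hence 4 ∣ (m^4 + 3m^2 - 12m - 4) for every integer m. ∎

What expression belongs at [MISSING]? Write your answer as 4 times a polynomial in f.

Only m ≡ 2 (mod 4) is unaccounted for. Put m = 4f+2:
(4f+2)^4 + 3(4f+2)^2 - 12(4f+2) - 4 expands to 256f^4 + 512f^3 + 432f^2 + 128f,
and factoring out 4 leaves 4(64f^4 + 128f^3 + 108f^2 + 32f).

4(64f^4 + 128f^3 + 108f^2 + 32f)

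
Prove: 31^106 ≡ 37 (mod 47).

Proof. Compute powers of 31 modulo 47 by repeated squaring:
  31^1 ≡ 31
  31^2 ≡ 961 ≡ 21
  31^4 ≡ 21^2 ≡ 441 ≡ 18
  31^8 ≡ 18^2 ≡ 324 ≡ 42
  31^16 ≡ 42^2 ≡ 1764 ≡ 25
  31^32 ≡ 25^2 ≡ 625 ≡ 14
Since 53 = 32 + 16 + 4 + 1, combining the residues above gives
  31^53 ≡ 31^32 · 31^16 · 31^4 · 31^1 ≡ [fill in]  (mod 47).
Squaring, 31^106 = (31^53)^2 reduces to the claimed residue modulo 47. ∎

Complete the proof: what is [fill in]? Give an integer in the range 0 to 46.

31^32 · 31^16 · 31^4 · 31^1 ≡ 14 · 25 · 18 · 31 = 195300.
195300 mod 47 = 15, so 31^53 ≡ 15 (mod 47).

15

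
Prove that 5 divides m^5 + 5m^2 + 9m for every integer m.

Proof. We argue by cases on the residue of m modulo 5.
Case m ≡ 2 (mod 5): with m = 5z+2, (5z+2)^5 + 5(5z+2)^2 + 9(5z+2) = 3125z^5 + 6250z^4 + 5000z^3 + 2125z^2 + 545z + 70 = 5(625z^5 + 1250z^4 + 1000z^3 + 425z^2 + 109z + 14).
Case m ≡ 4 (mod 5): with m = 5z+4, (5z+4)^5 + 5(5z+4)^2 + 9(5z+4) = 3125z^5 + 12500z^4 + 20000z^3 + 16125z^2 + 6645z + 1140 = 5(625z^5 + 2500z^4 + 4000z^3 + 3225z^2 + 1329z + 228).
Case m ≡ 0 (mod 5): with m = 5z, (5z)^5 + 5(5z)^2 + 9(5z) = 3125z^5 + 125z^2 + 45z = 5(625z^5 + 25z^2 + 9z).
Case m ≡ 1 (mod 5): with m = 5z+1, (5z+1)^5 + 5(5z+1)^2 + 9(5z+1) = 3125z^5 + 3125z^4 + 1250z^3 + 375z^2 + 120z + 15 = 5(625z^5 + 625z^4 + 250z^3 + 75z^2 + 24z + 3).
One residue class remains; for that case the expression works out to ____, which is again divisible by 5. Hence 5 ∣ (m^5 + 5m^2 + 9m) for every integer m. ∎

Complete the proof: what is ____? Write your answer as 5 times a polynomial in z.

5(625z^5 + 1875z^4 + 2250z^3 + 1375z^2 + 444z + 63)

The residues treated are {2, 4, 0, 1}, so the missing case is m ≡ 3 (mod 5); write m = 5z+3.
Then (5z+3)^5 + 5(5z+3)^2 + 9(5z+3) = 3125z^5 + 9375z^4 + 11250z^3 + 6875z^2 + 2220z + 315 = 5(625z^5 + 1875z^4 + 2250z^3 + 1375z^2 + 444z + 63).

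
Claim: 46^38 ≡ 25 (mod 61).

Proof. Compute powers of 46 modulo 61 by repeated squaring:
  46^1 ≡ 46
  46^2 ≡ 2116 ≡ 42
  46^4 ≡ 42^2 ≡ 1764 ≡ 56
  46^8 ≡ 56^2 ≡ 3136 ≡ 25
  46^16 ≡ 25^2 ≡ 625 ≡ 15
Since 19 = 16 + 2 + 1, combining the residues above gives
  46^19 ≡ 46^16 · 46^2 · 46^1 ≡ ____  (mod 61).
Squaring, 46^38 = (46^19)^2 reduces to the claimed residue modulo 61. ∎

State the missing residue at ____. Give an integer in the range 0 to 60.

46^16 · 46^2 · 46^1 ≡ 15 · 42 · 46 = 28980.
28980 mod 61 = 5, so 46^19 ≡ 5 (mod 61).

5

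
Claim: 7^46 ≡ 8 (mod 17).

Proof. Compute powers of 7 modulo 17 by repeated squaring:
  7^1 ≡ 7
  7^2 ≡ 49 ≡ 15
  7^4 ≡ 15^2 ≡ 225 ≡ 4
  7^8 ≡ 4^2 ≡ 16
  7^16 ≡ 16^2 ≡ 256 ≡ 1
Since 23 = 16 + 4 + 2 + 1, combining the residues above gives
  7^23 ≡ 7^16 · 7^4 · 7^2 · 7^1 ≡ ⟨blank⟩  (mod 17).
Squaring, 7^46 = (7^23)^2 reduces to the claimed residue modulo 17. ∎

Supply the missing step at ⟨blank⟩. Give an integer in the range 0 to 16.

Multiply the listed residues: 1 · 4 · 15 · 7 = 4 → 60 → 420.
Reducing modulo 17: 420 = 24·17 + 12, so 7^23 ≡ 12.

12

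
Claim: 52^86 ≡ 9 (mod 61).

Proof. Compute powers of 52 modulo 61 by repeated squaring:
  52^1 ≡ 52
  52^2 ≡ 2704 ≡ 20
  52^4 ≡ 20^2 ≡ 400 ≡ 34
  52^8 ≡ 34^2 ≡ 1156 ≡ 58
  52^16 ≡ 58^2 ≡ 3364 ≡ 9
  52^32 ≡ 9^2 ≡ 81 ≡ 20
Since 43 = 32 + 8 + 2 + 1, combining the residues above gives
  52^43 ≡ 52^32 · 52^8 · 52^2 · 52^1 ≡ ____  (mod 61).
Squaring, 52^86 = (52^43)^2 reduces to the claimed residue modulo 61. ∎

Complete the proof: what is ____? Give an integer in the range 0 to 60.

Multiply the listed residues: 20 · 58 · 20 · 52 = 1160 → 23200 → 1206400.
Reducing modulo 61: 1206400 = 19777·61 + 3, so 52^43 ≡ 3.

3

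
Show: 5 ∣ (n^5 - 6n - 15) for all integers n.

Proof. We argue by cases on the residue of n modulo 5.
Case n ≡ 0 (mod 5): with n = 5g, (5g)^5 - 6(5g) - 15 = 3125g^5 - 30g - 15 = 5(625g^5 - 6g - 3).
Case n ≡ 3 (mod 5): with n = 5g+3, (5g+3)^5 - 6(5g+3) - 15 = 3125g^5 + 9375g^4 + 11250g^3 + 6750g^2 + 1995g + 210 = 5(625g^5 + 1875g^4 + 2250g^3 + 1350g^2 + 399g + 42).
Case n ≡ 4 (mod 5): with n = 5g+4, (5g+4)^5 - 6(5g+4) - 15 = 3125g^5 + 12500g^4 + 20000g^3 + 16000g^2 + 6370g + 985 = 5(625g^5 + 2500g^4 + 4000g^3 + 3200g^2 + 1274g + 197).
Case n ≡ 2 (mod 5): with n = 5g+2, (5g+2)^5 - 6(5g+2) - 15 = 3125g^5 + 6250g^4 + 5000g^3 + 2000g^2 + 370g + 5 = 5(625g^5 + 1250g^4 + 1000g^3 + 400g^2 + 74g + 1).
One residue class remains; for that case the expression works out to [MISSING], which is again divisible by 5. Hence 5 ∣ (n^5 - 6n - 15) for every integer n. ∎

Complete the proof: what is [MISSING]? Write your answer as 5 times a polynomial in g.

5(625g^5 + 625g^4 + 250g^3 + 50g^2 - g - 4)

The residues treated are {0, 3, 4, 2}, so the missing case is n ≡ 1 (mod 5); write n = 5g+1.
Then (5g+1)^5 - 6(5g+1) - 15 = 3125g^5 + 3125g^4 + 1250g^3 + 250g^2 - 5g - 20 = 5(625g^5 + 625g^4 + 250g^3 + 50g^2 - g - 4).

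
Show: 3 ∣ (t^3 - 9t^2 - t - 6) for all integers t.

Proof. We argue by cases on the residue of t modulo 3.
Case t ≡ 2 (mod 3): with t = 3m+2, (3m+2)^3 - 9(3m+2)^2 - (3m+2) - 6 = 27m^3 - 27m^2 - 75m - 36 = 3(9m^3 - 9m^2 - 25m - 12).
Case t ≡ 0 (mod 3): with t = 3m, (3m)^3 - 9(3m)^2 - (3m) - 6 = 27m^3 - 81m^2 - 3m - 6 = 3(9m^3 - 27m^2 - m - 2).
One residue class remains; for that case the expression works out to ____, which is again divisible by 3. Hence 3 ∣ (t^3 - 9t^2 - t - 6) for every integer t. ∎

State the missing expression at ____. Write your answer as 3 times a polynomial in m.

The residues treated are {2, 0}, so the missing case is t ≡ 1 (mod 3); write t = 3m+1.
Then (3m+1)^3 - 9(3m+1)^2 - (3m+1) - 6 = 27m^3 - 54m^2 - 48m - 15 = 3(9m^3 - 18m^2 - 16m - 5).

3(9m^3 - 18m^2 - 16m - 5)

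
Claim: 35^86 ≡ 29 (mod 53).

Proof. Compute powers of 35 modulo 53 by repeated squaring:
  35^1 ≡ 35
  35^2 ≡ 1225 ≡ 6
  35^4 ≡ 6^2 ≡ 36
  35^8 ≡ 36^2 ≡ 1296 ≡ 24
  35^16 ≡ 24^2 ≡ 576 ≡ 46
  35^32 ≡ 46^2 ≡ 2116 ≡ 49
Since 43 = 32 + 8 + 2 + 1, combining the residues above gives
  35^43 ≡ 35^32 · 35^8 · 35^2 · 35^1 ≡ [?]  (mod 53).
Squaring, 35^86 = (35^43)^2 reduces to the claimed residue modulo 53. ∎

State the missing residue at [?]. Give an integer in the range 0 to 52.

33

Multiply the listed residues: 49 · 24 · 6 · 35 = 1176 → 7056 → 246960.
Reducing modulo 53: 246960 = 4659·53 + 33, so 35^43 ≡ 33.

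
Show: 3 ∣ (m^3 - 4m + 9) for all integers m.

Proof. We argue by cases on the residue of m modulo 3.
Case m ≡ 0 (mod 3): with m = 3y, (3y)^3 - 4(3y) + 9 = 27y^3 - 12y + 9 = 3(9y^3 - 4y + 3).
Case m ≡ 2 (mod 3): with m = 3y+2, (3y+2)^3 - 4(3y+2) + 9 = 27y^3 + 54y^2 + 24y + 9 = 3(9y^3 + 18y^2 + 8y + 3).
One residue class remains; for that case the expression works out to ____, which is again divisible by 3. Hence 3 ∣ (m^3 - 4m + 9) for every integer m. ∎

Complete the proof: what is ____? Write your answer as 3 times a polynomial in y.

3(9y^3 + 9y^2 - y + 2)

Only m ≡ 1 (mod 3) is unaccounted for. Put m = 3y+1:
(3y+1)^3 - 4(3y+1) + 9 expands to 27y^3 + 27y^2 - 3y + 6,
and factoring out 3 leaves 3(9y^3 + 9y^2 - y + 2).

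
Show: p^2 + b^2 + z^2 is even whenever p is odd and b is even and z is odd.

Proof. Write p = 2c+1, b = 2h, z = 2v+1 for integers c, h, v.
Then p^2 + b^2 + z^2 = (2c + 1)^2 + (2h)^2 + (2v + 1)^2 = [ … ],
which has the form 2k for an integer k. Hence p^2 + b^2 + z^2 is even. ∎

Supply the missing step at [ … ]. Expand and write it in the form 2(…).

Expanding: (2c + 1)^2 + (2h)^2 + (2v + 1)^2 = 4c^2 + 4c + 4h^2 + 4v^2 + 4v + 2.
Every term is even; pulling out the factor of 2 gives 2(2c^2 + 2c + 2h^2 + 2v^2 + 2v + 1).

2(2c^2 + 2c + 2h^2 + 2v^2 + 2v + 1)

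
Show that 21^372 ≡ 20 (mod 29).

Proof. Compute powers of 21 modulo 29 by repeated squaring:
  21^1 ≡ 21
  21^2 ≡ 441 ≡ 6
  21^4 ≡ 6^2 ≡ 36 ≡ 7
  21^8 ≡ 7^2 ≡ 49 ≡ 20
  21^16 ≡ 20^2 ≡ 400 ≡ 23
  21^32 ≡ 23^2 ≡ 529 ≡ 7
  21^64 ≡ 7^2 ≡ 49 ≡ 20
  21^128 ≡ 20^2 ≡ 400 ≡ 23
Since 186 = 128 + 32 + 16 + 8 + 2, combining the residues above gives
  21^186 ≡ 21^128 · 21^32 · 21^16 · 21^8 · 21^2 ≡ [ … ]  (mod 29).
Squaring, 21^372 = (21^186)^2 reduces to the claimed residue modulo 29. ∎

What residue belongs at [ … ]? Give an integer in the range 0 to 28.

Multiply the listed residues: 23 · 7 · 23 · 20 · 6 = 161 → 3703 → 74060 → 444360.
Reducing modulo 29: 444360 = 15322·29 + 22, so 21^186 ≡ 22.

22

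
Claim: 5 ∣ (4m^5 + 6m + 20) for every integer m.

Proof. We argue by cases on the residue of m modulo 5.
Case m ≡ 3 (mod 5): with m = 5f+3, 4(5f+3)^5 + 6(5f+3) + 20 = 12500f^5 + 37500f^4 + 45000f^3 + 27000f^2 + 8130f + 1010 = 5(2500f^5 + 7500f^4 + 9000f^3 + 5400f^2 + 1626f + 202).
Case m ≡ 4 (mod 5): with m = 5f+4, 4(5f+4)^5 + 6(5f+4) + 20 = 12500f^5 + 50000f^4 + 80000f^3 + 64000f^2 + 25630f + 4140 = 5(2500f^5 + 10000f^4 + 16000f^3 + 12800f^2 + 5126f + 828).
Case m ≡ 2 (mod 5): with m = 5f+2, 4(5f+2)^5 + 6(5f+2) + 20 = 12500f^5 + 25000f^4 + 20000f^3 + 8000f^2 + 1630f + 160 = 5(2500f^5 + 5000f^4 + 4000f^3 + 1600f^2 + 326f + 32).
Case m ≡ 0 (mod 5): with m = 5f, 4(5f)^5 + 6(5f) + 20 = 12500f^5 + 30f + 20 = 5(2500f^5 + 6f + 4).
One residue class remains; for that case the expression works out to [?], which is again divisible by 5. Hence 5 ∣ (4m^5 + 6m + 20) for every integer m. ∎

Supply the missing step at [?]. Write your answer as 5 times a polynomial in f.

The residues treated are {3, 4, 2, 0}, so the missing case is m ≡ 1 (mod 5); write m = 5f+1.
Then 4(5f+1)^5 + 6(5f+1) + 20 = 12500f^5 + 12500f^4 + 5000f^3 + 1000f^2 + 130f + 30 = 5(2500f^5 + 2500f^4 + 1000f^3 + 200f^2 + 26f + 6).

5(2500f^5 + 2500f^4 + 1000f^3 + 200f^2 + 26f + 6)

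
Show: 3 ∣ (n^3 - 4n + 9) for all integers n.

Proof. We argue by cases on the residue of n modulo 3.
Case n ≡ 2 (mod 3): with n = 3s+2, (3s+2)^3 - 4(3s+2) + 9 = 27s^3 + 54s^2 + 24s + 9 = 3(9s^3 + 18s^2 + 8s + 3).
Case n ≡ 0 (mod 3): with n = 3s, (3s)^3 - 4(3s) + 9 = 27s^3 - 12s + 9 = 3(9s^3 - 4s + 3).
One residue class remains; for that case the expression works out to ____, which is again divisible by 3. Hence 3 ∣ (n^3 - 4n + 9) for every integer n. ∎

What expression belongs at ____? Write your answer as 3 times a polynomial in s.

The residues treated are {2, 0}, so the missing case is n ≡ 1 (mod 3); write n = 3s+1.
Then (3s+1)^3 - 4(3s+1) + 9 = 27s^3 + 27s^2 - 3s + 6 = 3(9s^3 + 9s^2 - s + 2).

3(9s^3 + 9s^2 - s + 2)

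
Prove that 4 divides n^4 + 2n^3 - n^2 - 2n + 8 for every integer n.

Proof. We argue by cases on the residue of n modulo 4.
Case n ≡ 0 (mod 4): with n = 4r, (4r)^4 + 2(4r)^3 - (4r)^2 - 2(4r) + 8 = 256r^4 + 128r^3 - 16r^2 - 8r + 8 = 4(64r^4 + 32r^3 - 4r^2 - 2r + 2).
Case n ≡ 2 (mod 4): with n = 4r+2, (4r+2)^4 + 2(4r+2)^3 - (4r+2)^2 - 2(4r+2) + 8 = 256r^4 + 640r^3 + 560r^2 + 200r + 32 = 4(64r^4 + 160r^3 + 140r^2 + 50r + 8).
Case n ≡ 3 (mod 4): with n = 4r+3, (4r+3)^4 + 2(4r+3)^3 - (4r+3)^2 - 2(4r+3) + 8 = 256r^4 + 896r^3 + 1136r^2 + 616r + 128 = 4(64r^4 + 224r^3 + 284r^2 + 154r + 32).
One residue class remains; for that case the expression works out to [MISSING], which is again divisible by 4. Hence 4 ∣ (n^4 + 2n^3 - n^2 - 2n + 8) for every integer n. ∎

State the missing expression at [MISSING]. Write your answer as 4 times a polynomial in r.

Only n ≡ 1 (mod 4) is unaccounted for. Put n = 4r+1:
(4r+1)^4 + 2(4r+1)^3 - (4r+1)^2 - 2(4r+1) + 8 expands to 256r^4 + 384r^3 + 176r^2 + 24r + 8,
and factoring out 4 leaves 4(64r^4 + 96r^3 + 44r^2 + 6r + 2).

4(64r^4 + 96r^3 + 44r^2 + 6r + 2)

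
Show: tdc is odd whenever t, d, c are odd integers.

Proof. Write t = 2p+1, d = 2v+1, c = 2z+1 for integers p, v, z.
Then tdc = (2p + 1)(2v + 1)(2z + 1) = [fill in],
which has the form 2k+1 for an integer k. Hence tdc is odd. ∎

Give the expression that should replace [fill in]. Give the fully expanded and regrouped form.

2(4pvz + 2pv + 2pz + p + 2vz + v + z) + 1

Expanding: (2p + 1)(2v + 1)(2z + 1) = 8pvz + 4pv + 4pz + 2p + 4vz + 2v + 2z + 1.
Every term except the constant is even, so this is 2(4pvz + 2pv + 2pz + p + 2vz + v + z) + 1,
and 4pvz + 2pv + 2pz + p + 2vz + v + z ∈ ℤ gives the required form.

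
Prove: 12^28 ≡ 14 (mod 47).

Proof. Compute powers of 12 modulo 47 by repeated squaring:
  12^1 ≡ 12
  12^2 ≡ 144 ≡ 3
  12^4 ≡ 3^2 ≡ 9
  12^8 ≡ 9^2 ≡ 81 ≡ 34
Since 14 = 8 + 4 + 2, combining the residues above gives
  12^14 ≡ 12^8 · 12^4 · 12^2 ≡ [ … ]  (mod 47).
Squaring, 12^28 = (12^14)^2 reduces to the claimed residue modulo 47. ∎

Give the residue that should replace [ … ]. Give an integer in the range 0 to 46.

25

Multiply the listed residues: 34 · 9 · 3 = 306 → 918.
Reducing modulo 47: 918 = 19·47 + 25, so 12^14 ≡ 25.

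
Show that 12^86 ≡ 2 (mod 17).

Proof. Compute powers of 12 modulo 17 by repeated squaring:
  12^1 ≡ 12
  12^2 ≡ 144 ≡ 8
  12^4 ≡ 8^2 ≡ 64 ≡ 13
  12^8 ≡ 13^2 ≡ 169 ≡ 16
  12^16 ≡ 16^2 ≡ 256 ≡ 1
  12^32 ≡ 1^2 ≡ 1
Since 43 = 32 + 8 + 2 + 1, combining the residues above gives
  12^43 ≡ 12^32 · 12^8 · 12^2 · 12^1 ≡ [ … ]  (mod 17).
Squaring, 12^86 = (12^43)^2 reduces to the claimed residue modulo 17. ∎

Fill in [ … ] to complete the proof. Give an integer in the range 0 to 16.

Multiply the listed residues: 1 · 16 · 8 · 12 = 16 → 128 → 1536.
Reducing modulo 17: 1536 = 90·17 + 6, so 12^43 ≡ 6.

6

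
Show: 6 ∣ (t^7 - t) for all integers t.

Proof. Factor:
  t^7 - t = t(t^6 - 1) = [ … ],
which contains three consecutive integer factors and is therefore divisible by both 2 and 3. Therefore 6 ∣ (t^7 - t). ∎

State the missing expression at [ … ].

t^6 - 1 = (t^2 - 1)(t^4 + t^2 + 1), and t^2 - 1 = (t-1)(t+1).
So t(t^6 - 1) = (t - 1)t(t + 1)(t^4 + t^2 + 1).

(t - 1)t(t + 1)(t^4 + t^2 + 1)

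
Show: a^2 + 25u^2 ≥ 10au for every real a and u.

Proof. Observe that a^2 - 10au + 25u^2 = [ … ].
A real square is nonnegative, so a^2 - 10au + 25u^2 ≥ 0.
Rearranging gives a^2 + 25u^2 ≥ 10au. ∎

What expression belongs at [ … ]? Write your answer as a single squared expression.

a^2 - 10au + 25u^2 is a perfect-square trinomial: the outer terms are (a)^2 and (5u)^2, and the cross term is -2·a·5u.
So a^2 - 10au + 25u^2 = (a - 5u)^2 ≥ 0.

(a - 5u)^2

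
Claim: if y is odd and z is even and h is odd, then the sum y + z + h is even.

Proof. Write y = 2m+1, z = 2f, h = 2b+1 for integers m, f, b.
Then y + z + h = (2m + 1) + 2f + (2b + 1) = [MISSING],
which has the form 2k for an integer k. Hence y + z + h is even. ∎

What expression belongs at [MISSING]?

2(b + f + m + 1)

(2m + 1) + 2f + (2b + 1) = 2b + 2f + 2m + 2
= 2(b + f + m + 1).
Since b + f + m + 1 is an integer, the sum is of the form 2k for an integer k.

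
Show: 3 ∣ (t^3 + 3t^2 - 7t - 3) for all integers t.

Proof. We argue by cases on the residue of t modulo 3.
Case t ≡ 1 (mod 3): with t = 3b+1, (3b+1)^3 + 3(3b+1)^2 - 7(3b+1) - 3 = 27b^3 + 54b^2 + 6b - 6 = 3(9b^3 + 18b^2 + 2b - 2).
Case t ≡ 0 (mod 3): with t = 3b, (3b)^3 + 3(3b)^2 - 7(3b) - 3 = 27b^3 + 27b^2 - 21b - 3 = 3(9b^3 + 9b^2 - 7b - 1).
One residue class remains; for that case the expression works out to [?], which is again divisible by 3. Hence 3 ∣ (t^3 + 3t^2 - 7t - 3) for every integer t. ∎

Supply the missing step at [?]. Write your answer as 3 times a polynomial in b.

Only t ≡ 2 (mod 3) is unaccounted for. Put t = 3b+2:
(3b+2)^3 + 3(3b+2)^2 - 7(3b+2) - 3 expands to 27b^3 + 81b^2 + 51b + 3,
and factoring out 3 leaves 3(9b^3 + 27b^2 + 17b + 1).

3(9b^3 + 27b^2 + 17b + 1)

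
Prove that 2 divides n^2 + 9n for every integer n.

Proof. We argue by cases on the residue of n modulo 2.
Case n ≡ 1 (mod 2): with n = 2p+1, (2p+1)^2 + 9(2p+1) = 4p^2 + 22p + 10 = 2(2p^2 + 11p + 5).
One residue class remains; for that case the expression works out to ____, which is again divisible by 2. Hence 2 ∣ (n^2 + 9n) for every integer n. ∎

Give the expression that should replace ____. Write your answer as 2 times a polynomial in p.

Only n ≡ 0 (mod 2) is unaccounted for. Put n = 2p:
(2p)^2 + 9(2p) expands to 4p^2 + 18p,
and factoring out 2 leaves 2(2p^2 + 9p).

2(2p^2 + 9p)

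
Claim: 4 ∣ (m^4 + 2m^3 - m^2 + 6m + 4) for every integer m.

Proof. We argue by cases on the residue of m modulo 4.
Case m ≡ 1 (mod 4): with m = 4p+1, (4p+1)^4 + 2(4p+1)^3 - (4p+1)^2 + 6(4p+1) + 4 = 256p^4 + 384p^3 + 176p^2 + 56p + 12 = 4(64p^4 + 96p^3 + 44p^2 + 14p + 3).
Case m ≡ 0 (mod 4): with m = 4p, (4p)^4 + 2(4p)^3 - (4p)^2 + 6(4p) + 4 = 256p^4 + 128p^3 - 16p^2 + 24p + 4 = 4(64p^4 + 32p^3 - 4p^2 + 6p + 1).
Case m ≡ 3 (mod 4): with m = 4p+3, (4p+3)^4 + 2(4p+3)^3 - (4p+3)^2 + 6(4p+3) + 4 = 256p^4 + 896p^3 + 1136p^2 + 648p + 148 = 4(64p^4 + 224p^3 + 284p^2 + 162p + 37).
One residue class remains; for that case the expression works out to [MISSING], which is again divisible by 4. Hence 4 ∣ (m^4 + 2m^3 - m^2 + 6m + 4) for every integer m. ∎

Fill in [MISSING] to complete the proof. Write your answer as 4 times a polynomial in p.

Only m ≡ 2 (mod 4) is unaccounted for. Put m = 4p+2:
(4p+2)^4 + 2(4p+2)^3 - (4p+2)^2 + 6(4p+2) + 4 expands to 256p^4 + 640p^3 + 560p^2 + 232p + 44,
and factoring out 4 leaves 4(64p^4 + 160p^3 + 140p^2 + 58p + 11).

4(64p^4 + 160p^3 + 140p^2 + 58p + 11)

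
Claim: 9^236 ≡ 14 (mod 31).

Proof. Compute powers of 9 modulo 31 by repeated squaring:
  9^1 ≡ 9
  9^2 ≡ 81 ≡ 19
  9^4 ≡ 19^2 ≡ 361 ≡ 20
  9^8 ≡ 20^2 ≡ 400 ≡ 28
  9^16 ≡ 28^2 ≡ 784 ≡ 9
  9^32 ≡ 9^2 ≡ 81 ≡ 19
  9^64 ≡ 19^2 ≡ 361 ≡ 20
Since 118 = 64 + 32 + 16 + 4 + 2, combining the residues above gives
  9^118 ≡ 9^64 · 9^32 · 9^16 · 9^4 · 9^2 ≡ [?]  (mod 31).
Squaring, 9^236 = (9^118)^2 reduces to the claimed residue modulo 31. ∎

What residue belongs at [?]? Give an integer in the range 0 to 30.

18

9^64 · 9^32 · 9^16 · 9^4 · 9^2 ≡ 20 · 19 · 9 · 20 · 19 = 1299600.
1299600 mod 31 = 18, so 9^118 ≡ 18 (mod 31).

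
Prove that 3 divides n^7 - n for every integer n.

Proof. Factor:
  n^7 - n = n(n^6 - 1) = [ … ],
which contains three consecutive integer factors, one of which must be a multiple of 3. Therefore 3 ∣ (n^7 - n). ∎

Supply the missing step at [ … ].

n^6 - 1 = (n^2 - 1)(n^4 + n^2 + 1), and n^2 - 1 = (n-1)(n+1).
So n(n^6 - 1) = (n - 1)n(n + 1)(n^4 + n^2 + 1).

(n - 1)n(n + 1)(n^4 + n^2 + 1)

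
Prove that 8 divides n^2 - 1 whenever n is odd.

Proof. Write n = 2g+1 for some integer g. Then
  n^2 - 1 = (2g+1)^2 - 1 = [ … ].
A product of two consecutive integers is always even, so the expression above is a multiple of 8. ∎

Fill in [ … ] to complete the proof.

4g(g + 1)

(2g+1)^2 - 1 = 4g^2 + 4g + 1 - 1 = 4g^2 + 4g = 4g(g+1).
Since g and g+1 are consecutive, g(g+1) is even, and 4·(even) is a multiple of 8.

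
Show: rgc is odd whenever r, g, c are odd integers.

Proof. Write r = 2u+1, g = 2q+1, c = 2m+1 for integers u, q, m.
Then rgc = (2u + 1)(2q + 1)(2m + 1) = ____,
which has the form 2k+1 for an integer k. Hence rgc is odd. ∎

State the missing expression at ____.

Expanding: (2u + 1)(2q + 1)(2m + 1) = 8mqu + 4mq + 4mu + 2m + 4qu + 2q + 2u + 1.
Every term except the constant is even, so this is 2(4mqu + 2mq + 2mu + m + 2qu + q + u) + 1,
and 4mqu + 2mq + 2mu + m + 2qu + q + u ∈ ℤ gives the required form.

2(4mqu + 2mq + 2mu + m + 2qu + q + u) + 1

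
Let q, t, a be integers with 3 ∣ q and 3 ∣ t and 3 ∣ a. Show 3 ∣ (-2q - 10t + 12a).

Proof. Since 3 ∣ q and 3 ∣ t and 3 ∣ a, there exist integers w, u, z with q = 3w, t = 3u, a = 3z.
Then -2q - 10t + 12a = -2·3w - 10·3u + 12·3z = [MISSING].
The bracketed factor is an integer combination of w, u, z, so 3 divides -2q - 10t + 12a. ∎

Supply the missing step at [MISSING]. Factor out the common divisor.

Pull the common 3 out of every term: -2·3w - 10·3u + 12·3z = 3(-10u - 2w + 12z).
-10u - 2w + 12z is an integer, which exhibits the divisibility.

3(-10u - 2w + 12z)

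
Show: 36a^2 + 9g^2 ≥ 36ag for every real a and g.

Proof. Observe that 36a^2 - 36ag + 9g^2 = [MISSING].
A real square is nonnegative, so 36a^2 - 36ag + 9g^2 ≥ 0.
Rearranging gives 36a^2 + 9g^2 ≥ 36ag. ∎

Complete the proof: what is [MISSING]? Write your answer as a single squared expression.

(6a - 3g)^2

The leading and trailing coefficients are 6^2 and 3^2, and 36 = 2·6·3, so the trinomial is (6a - 3g)^2.
Hence 36a^2 - 36ag + 9g^2 ≥ 0.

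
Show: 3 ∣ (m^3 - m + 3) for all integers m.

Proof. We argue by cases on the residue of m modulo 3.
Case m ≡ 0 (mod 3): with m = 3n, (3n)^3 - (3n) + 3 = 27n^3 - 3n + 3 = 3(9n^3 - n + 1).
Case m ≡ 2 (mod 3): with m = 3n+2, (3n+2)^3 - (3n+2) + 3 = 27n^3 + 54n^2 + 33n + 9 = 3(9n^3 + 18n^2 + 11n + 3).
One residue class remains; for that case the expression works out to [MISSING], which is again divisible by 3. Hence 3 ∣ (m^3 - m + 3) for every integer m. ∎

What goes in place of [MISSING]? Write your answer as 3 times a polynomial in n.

The residues treated are {0, 2}, so the missing case is m ≡ 1 (mod 3); write m = 3n+1.
Then (3n+1)^3 - (3n+1) + 3 = 27n^3 + 27n^2 + 6n + 3 = 3(9n^3 + 9n^2 + 2n + 1).

3(9n^3 + 9n^2 + 2n + 1)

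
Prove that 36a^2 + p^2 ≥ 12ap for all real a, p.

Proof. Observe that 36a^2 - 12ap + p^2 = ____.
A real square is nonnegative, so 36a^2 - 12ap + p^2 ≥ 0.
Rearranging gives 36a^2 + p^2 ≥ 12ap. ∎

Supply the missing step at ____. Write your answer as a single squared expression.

The leading and trailing coefficients are 6^2 and 1^2, and 12 = 2·6·1, so the trinomial is (6a - p)^2.
Hence 36a^2 - 12ap + p^2 ≥ 0.

(6a - p)^2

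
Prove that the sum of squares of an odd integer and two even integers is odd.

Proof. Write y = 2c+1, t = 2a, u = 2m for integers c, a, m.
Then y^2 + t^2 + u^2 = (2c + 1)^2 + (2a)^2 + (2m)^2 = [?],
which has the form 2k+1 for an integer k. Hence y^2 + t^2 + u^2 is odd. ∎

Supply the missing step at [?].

(2c + 1)^2 + (2a)^2 + (2m)^2 = 4a^2 + 4c^2 + 4c + 4m^2 + 1
= 2(2a^2 + 2c^2 + 2c + 2m^2) + 1.
Since 2a^2 + 2c^2 + 2c + 2m^2 is an integer, the sum of squares is of the form 2k+1 for an integer k.

2(2a^2 + 2c^2 + 2c + 2m^2) + 1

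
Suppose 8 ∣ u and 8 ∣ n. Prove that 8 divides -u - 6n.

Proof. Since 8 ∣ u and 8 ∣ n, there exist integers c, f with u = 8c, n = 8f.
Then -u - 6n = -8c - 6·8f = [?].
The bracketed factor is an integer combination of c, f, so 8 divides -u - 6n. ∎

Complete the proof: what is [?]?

Each term has a factor of 8: -8c - 6·8f = 8·(-c - 6f).
Since -c - 6f is an integer, 8 ∣ (-u - 6n).

8(-c - 6f)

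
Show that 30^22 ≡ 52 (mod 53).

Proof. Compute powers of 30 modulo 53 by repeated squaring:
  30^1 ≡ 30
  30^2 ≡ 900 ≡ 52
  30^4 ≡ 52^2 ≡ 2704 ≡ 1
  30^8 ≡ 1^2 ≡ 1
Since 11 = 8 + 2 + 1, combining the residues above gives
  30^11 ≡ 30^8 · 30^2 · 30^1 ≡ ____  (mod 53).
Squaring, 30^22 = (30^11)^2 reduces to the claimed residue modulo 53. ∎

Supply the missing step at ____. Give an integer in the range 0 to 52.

Multiply the listed residues: 1 · 52 · 30 = 52 → 1560.
Reducing modulo 53: 1560 = 29·53 + 23, so 30^11 ≡ 23.

23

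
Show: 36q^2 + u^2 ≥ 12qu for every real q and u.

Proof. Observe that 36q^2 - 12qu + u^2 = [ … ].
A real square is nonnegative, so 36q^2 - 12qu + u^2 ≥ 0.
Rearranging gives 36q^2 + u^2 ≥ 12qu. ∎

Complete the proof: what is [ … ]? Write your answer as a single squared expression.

36q^2 - 12qu + u^2 is a perfect-square trinomial: the outer terms are (6q)^2 and (u)^2, and the cross term is -2·6q·u.
So 36q^2 - 12qu + u^2 = (6q - u)^2 ≥ 0.

(6q - u)^2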